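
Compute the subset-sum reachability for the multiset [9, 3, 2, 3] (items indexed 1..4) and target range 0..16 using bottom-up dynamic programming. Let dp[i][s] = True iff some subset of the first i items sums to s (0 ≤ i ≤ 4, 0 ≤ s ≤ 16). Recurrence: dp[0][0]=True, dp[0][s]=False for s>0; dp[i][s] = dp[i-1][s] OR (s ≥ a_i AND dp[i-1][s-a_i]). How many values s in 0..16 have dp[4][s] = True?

11

i\s   0   1   2   3   4   5   6   7   8   9  10  11  12  13  14  15  16
  0   T   F   F   F   F   F   F   F   F   F   F   F   F   F   F   F   F
  1   T   F   F   F   F   F   F   F   F   T   F   F   F   F   F   F   F
  2   T   F   F   T   F   F   F   F   F   T   F   F   T   F   F   F   F
  3   T   F   T   T   F   T   F   F   F   T   F   T   T   F   T   F   F
  4   T   F   T   T   F   T   T   F   T   T   F   T   T   F   T   T   F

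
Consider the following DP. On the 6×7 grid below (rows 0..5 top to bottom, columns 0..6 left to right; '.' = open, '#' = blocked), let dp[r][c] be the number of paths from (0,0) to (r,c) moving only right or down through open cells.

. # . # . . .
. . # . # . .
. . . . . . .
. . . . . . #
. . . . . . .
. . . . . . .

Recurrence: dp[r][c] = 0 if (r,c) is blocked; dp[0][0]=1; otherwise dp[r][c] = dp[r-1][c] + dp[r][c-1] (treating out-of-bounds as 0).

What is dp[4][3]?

16

r\c   0   1   2   3   4   5   6
  0   1   0   0   0   0   0   0
  1   1   1   0   0   0   0   0
  2   1   2   2   2   2   2   2
  3   1   3   5   7   9  11   0
  4   1   4   9  16  25  36  36
  5   1   5  14  30  55  91 127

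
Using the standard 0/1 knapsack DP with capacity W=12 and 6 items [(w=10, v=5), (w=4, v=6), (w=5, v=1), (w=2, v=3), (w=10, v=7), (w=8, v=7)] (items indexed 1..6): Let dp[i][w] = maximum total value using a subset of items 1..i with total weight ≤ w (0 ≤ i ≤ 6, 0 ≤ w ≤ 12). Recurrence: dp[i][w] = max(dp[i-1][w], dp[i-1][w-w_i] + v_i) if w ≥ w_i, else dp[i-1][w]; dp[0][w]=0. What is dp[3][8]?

6

i\w   0   1   2   3   4   5   6   7   8   9  10  11  12
  0   0   0   0   0   0   0   0   0   0   0   0   0   0
  1   0   0   0   0   0   0   0   0   0   0   5   5   5
  2   0   0   0   0   6   6   6   6   6   6   6   6   6
  3   0   0   0   0   6   6   6   6   6   7   7   7   7
  4   0   0   3   3   6   6   9   9   9   9   9  10  10
  5   0   0   3   3   6   6   9   9   9   9   9  10  10
  6   0   0   3   3   6   6   9   9   9   9  10  10  13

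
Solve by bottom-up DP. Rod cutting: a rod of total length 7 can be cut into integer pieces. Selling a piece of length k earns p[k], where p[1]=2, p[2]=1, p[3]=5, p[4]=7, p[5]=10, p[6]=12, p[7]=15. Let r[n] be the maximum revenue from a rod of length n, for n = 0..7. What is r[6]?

   n    0    1    2    3    4    5    6    7
r[n]    0    2    4    6    8   10   12   15

12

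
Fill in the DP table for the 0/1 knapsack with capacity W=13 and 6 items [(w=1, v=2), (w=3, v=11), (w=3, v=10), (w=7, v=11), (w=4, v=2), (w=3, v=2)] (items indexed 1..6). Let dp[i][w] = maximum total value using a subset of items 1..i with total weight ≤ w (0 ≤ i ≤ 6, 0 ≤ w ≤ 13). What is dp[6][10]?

25

i\w   0   1   2   3   4   5   6   7   8   9  10  11  12  13
  0   0   0   0   0   0   0   0   0   0   0   0   0   0   0
  1   0   2   2   2   2   2   2   2   2   2   2   2   2   2
  2   0   2   2  11  13  13  13  13  13  13  13  13  13  13
  3   0   2   2  11  13  13  21  23  23  23  23  23  23  23
  4   0   2   2  11  13  13  21  23  23  23  23  24  24  32
  5   0   2   2  11  13  13  21  23  23  23  23  25  25  32
  6   0   2   2  11  13  13  21  23  23  23  25  25  25  32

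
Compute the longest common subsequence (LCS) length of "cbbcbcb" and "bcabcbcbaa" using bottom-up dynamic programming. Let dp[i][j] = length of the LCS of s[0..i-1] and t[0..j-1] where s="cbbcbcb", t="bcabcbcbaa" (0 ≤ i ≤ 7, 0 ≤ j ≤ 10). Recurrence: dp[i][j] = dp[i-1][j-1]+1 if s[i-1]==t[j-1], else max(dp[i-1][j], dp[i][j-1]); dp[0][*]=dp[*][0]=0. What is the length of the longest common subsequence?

   ''  b  c  a  b  c  b  c  b  a  a
''  0  0  0  0  0  0  0  0  0  0  0
 c  0  0  1  1  1  1  1  1  1  1  1
 b  0  1  1  1  2  2  2  2  2  2  2
 b  0  1  1  1  2  2  3  3  3  3  3
 c  0  1  2  2  2  3  3  4  4  4  4
 b  0  1  2  2  3  3  4  4  5  5  5
 c  0  1  2  2  3  4  4  5  5  5  5
 b  0  1  2  2  3  4  5  5  6  6  6

6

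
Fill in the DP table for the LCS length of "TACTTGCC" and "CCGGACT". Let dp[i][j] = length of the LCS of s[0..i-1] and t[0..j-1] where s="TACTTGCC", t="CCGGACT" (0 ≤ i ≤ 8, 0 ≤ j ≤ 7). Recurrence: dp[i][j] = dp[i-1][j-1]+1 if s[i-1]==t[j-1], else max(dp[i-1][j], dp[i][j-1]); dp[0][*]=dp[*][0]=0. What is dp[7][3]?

2

   ''  C  C  G  G  A  C  T
''  0  0  0  0  0  0  0  0
 T  0  0  0  0  0  0  0  1
 A  0  0  0  0  0  1  1  1
 C  0  1  1  1  1  1  2  2
 T  0  1  1  1  1  1  2  3
 T  0  1  1  1  1  1  2  3
 G  0  1  1  2  2  2  2  3
 C  0  1  2  2  2  2  3  3
 C  0  1  2  2  2  2  3  3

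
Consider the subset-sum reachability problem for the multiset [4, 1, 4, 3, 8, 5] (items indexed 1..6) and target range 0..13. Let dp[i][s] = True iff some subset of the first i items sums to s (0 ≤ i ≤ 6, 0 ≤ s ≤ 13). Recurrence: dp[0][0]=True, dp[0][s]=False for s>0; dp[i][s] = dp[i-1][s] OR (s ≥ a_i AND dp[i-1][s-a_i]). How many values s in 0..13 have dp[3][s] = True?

6

i\s   0   1   2   3   4   5   6   7   8   9  10  11  12  13
  0   T   F   F   F   F   F   F   F   F   F   F   F   F   F
  1   T   F   F   F   T   F   F   F   F   F   F   F   F   F
  2   T   T   F   F   T   T   F   F   F   F   F   F   F   F
  3   T   T   F   F   T   T   F   F   T   T   F   F   F   F
  4   T   T   F   T   T   T   F   T   T   T   F   T   T   F
  5   T   T   F   T   T   T   F   T   T   T   F   T   T   T
  6   T   T   F   T   T   T   T   T   T   T   T   T   T   T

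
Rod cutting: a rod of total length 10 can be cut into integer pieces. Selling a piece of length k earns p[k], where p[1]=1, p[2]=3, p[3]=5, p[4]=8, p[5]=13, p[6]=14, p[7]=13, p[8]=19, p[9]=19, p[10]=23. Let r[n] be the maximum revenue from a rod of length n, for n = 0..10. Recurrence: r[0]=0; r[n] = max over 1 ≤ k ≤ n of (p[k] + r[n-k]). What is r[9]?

   n    0    1    2    3    4    5    6    7    8    9   10
r[n]    0    1    3    5    8   13   14   16   19   21   26

21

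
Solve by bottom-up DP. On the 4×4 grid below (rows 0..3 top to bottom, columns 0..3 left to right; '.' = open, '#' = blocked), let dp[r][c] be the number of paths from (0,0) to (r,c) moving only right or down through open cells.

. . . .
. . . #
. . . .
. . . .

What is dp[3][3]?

16

r\c   0   1   2   3
  0   1   1   1   1
  1   1   2   3   0
  2   1   3   6   6
  3   1   4  10  16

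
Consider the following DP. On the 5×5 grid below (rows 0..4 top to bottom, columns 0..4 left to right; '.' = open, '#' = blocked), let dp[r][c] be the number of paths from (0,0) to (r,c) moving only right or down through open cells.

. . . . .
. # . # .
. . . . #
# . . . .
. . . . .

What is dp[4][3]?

r\c   0   1   2   3   4
  0   1   1   1   1   1
  1   1   0   1   0   1
  2   1   1   2   2   0
  3   0   1   3   5   5
  4   0   1   4   9  14

9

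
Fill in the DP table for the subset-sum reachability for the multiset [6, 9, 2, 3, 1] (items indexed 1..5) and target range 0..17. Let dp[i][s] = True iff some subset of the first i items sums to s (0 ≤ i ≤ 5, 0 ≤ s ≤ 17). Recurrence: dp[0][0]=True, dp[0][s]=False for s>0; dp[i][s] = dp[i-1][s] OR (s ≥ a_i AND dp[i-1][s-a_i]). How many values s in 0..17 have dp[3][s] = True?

i\s   0   1   2   3   4   5   6   7   8   9  10  11  12  13  14  15  16  17
  0   T   F   F   F   F   F   F   F   F   F   F   F   F   F   F   F   F   F
  1   T   F   F   F   F   F   T   F   F   F   F   F   F   F   F   F   F   F
  2   T   F   F   F   F   F   T   F   F   T   F   F   F   F   F   T   F   F
  3   T   F   T   F   F   F   T   F   T   T   F   T   F   F   F   T   F   T
  4   T   F   T   T   F   T   T   F   T   T   F   T   T   F   T   T   F   T
  5   T   T   T   T   T   T   T   T   T   T   T   T   T   T   T   T   T   T

8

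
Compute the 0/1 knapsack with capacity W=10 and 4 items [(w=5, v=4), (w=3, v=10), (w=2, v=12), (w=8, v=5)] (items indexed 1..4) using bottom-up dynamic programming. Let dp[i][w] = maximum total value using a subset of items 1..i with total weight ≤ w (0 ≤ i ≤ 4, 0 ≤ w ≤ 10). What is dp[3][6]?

i\w   0   1   2   3   4   5   6   7   8   9  10
  0   0   0   0   0   0   0   0   0   0   0   0
  1   0   0   0   0   0   4   4   4   4   4   4
  2   0   0   0  10  10  10  10  10  14  14  14
  3   0   0  12  12  12  22  22  22  22  22  26
  4   0   0  12  12  12  22  22  22  22  22  26

22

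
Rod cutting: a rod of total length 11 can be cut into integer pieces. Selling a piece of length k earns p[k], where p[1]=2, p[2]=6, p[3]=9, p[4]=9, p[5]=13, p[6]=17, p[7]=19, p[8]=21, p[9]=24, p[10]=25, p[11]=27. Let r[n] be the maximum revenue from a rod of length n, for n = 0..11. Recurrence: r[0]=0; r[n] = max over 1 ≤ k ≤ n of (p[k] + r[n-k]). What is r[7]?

21

   n    0    1    2    3    4    5    6    7    8    9   10   11
r[n]    0    2    6    9   12   15   18   21   24   27   30   33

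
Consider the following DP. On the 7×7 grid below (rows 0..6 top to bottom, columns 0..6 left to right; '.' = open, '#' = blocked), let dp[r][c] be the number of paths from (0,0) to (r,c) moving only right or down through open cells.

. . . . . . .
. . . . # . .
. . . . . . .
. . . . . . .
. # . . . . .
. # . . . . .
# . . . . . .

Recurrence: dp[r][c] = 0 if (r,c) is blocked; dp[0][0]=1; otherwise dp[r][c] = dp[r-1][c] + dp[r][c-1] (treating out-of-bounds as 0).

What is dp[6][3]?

r\c   0   1   2   3   4   5   6
  0   1   1   1   1   1   1   1
  1   1   2   3   4   0   1   2
  2   1   3   6  10  10  11  13
  3   1   4  10  20  30  41  54
  4   1   0  10  30  60 101 155
  5   1   0  10  40 100 201 356
  6   0   0  10  50 150 351 707

50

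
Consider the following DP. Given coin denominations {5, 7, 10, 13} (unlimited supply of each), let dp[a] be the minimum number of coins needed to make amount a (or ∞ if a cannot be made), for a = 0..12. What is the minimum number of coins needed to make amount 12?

 a  0  1  2  3  4  5  6  7  8  9 10 11 12
dp  0  -  -  -  -  1  -  1  -  -  1  -  2
(- denotes ∞ / unreachable)

2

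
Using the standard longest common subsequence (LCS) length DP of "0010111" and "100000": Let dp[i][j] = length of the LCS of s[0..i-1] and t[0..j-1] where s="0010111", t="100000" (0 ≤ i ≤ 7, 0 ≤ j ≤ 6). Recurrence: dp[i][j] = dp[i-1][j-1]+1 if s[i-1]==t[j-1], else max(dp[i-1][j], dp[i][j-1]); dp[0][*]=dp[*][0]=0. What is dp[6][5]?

3

   ''  1  0  0  0  0  0
''  0  0  0  0  0  0  0
 0  0  0  1  1  1  1  1
 0  0  0  1  2  2  2  2
 1  0  1  1  2  2  2  2
 0  0  1  2  2  3  3  3
 1  0  1  2  2  3  3  3
 1  0  1  2  2  3  3  3
 1  0  1  2  2  3  3  3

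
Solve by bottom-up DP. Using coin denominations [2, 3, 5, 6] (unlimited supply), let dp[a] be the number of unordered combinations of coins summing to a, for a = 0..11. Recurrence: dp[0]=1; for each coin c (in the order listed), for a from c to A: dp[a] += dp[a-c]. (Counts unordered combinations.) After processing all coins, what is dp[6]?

3

after  coin     0     1     2     3     4     5     6     7     8     9    10    11
          2     1     0     1     0     1     0     1     0     1     0     1     0
          3     1     0     1     1     1     1     2     1     2     2     2     2
          5     1     0     1     1     1     2     2     2     3     3     4     4
          6     1     0     1     1     1     2     3     2     4     4     5     6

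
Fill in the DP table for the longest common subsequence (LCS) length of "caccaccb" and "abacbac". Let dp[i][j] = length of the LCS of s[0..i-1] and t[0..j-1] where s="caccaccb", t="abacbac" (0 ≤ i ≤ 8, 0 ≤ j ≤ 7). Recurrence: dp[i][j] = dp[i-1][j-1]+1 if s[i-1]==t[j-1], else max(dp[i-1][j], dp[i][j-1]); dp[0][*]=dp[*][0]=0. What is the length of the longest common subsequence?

4

   ''  a  b  a  c  b  a  c
''  0  0  0  0  0  0  0  0
 c  0  0  0  0  1  1  1  1
 a  0  1  1  1  1  1  2  2
 c  0  1  1  1  2  2  2  3
 c  0  1  1  1  2  2  2  3
 a  0  1  1  2  2  2  3  3
 c  0  1  1  2  3  3  3  4
 c  0  1  1  2  3  3  3  4
 b  0  1  2  2  3  4  4  4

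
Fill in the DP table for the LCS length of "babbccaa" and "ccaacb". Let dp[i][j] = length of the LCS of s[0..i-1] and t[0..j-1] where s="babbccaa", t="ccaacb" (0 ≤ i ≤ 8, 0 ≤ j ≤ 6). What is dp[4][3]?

1

   ''  c  c  a  a  c  b
''  0  0  0  0  0  0  0
 b  0  0  0  0  0  0  1
 a  0  0  0  1  1  1  1
 b  0  0  0  1  1  1  2
 b  0  0  0  1  1  1  2
 c  0  1  1  1  1  2  2
 c  0  1  2  2  2  2  2
 a  0  1  2  3  3  3  3
 a  0  1  2  3  4  4  4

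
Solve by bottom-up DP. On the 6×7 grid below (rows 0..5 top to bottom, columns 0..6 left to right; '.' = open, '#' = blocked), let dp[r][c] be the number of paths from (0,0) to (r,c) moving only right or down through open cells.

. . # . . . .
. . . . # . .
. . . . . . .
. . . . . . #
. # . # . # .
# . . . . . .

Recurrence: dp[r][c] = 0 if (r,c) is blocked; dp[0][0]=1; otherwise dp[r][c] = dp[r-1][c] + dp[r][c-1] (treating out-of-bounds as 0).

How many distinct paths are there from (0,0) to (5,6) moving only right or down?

32

r\c   0   1   2   3   4   5   6
  0   1   1   0   0   0   0   0
  1   1   2   2   2   0   0   0
  2   1   3   5   7   7   7   7
  3   1   4   9  16  23  30   0
  4   1   0   9   0  23   0   0
  5   0   0   9   9  32  32  32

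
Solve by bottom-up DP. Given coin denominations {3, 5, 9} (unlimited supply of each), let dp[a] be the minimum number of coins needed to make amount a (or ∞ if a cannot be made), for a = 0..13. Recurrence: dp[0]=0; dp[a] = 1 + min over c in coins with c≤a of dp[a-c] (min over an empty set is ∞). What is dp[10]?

2

 a  0  1  2  3  4  5  6  7  8  9 10 11 12 13
dp  0  -  -  1  -  1  2  -  2  1  2  3  2  3
(- denotes ∞ / unreachable)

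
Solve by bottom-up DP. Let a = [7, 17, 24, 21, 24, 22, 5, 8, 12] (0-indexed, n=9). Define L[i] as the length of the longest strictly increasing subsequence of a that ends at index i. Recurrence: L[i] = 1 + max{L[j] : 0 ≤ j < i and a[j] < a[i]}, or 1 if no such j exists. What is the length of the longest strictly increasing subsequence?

4

   i    0    1    2    3    4    5    6    7    8
a[i]    7   17   24   21   24   22    5    8   12
L[i]    1    2    3    3    4    4    1    2    3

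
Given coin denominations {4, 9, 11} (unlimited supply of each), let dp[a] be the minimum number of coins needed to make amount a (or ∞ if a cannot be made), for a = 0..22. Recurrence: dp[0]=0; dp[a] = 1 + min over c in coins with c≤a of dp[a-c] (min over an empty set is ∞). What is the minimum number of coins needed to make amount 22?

2

 a  0  1  2  3  4  5  6  7  8  9 10 11 12 13 14 15 16 17 18 19 20 21 22
dp  0  -  -  -  1  -  -  -  2  1  -  1  3  2  -  2  4  3  2  3  2  4  2
(- denotes ∞ / unreachable)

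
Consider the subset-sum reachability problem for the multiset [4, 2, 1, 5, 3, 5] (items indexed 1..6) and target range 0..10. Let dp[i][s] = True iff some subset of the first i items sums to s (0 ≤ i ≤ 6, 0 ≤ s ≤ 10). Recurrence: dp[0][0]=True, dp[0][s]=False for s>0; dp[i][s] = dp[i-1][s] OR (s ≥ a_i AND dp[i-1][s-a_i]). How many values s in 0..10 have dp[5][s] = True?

i\s   0   1   2   3   4   5   6   7   8   9  10
  0   T   F   F   F   F   F   F   F   F   F   F
  1   T   F   F   F   T   F   F   F   F   F   F
  2   T   F   T   F   T   F   T   F   F   F   F
  3   T   T   T   T   T   T   T   T   F   F   F
  4   T   T   T   T   T   T   T   T   T   T   T
  5   T   T   T   T   T   T   T   T   T   T   T
  6   T   T   T   T   T   T   T   T   T   T   T

11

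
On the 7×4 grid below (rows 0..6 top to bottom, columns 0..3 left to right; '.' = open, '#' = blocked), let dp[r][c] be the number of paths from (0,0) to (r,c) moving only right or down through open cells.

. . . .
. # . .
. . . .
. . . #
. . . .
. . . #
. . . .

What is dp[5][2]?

11

r\c   0   1   2   3
  0   1   1   1   1
  1   1   0   1   2
  2   1   1   2   4
  3   1   2   4   0
  4   1   3   7   7
  5   1   4  11   0
  6   1   5  16  16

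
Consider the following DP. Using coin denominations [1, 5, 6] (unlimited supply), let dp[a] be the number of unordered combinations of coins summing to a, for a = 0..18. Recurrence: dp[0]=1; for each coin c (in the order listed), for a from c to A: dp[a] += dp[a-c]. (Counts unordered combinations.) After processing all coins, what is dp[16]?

after  coin     0     1     2     3     4     5     6     7     8     9    10    11    12    13    14    15    16    17    18
          1     1     1     1     1     1     1     1     1     1     1     1     1     1     1     1     1     1     1     1
          5     1     1     1     1     1     2     2     2     2     2     3     3     3     3     3     4     4     4     4
          6     1     1     1     1     1     2     3     3     3     3     4     5     6     6     6     7     8     9    10

8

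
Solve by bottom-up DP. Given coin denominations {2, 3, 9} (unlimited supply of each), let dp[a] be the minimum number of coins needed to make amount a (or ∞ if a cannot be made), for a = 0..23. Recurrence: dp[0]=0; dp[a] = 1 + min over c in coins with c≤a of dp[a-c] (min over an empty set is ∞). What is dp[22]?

4

 a  0  1  2  3  4  5  6  7  8  9 10 11 12 13 14 15 16 17 18 19 20 21 22 23
dp  0  -  1  1  2  2  2  3  3  1  4  2  2  3  3  3  4  4  2  5  3  3  4  4
(- denotes ∞ / unreachable)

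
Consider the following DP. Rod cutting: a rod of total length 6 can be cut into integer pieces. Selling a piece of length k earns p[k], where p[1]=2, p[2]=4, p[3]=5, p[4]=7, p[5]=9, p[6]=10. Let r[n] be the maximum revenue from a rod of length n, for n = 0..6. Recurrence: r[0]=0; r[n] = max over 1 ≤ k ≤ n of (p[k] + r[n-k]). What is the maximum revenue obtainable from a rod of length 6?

   n    0    1    2    3    4    5    6
r[n]    0    2    4    6    8   10   12

12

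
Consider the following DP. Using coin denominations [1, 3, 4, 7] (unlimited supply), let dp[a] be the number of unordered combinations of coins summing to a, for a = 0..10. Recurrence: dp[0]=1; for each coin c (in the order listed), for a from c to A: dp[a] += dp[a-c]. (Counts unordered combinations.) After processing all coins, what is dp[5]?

3

after  coin     0     1     2     3     4     5     6     7     8     9    10
          1     1     1     1     1     1     1     1     1     1     1     1
          3     1     1     1     2     2     2     3     3     3     4     4
          4     1     1     1     2     3     3     4     5     6     7     8
          7     1     1     1     2     3     3     4     6     7     8    10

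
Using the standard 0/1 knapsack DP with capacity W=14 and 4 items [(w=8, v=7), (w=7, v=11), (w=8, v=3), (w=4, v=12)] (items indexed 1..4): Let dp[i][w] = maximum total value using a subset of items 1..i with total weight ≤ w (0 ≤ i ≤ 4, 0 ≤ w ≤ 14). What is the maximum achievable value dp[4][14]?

i\w   0   1   2   3   4   5   6   7   8   9  10  11  12  13  14
  0   0   0   0   0   0   0   0   0   0   0   0   0   0   0   0
  1   0   0   0   0   0   0   0   0   7   7   7   7   7   7   7
  2   0   0   0   0   0   0   0  11  11  11  11  11  11  11  11
  3   0   0   0   0   0   0   0  11  11  11  11  11  11  11  11
  4   0   0   0   0  12  12  12  12  12  12  12  23  23  23  23

23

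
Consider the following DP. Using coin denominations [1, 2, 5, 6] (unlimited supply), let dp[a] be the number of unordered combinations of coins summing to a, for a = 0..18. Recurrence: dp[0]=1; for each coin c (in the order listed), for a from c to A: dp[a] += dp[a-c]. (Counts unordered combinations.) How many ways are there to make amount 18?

43

after  coin     0     1     2     3     4     5     6     7     8     9    10    11    12    13    14    15    16    17    18
          1     1     1     1     1     1     1     1     1     1     1     1     1     1     1     1     1     1     1     1
          2     1     1     2     2     3     3     4     4     5     5     6     6     7     7     8     8     9     9    10
          5     1     1     2     2     3     4     5     6     7     8    10    11    13    14    16    18    20    22    24
          6     1     1     2     2     3     4     6     7     9    10    13    15    19    21    25    28    33    37    43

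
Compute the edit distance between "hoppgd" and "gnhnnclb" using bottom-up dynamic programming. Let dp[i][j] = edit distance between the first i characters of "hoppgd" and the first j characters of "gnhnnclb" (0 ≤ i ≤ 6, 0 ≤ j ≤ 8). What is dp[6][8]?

   ''  g  n  h  n  n  c  l  b
''  0  1  2  3  4  5  6  7  8
 h  1  1  2  2  3  4  5  6  7
 o  2  2  2  3  3  4  5  6  7
 p  3  3  3  3  4  4  5  6  7
 p  4  4  4  4  4  5  5  6  7
 g  5  4  5  5  5  5  6  6  7
 d  6  5  5  6  6  6  6  7  7

7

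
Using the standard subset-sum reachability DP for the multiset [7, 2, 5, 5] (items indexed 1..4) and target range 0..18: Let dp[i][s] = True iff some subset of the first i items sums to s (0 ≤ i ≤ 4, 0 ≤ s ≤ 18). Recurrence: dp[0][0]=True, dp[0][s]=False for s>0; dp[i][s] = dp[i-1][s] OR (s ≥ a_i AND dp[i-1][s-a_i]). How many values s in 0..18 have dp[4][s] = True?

i\s   0   1   2   3   4   5   6   7   8   9  10  11  12  13  14  15  16  17  18
  0   T   F   F   F   F   F   F   F   F   F   F   F   F   F   F   F   F   F   F
  1   T   F   F   F   F   F   F   T   F   F   F   F   F   F   F   F   F   F   F
  2   T   F   T   F   F   F   F   T   F   T   F   F   F   F   F   F   F   F   F
  3   T   F   T   F   F   T   F   T   F   T   F   F   T   F   T   F   F   F   F
  4   T   F   T   F   F   T   F   T   F   T   T   F   T   F   T   F   F   T   F

9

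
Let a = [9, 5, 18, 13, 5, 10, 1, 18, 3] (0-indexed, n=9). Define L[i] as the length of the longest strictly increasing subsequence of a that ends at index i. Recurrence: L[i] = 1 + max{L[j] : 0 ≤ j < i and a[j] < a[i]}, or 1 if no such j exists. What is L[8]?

2

   i    0    1    2    3    4    5    6    7    8
a[i]    9    5   18   13    5   10    1   18    3
L[i]    1    1    2    2    1    2    1    3    2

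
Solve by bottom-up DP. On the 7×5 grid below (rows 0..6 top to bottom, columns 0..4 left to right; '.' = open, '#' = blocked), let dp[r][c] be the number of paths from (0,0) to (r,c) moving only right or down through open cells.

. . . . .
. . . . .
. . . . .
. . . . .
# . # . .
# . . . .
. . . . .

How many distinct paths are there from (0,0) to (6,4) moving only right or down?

111

r\c   0   1   2   3   4
  0   1   1   1   1   1
  1   1   2   3   4   5
  2   1   3   6  10  15
  3   1   4  10  20  35
  4   0   4   0  20  55
  5   0   4   4  24  79
  6   0   4   8  32 111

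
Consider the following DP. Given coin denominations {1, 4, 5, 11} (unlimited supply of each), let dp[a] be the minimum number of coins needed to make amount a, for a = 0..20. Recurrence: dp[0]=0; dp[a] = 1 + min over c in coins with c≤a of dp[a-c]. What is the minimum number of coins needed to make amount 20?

3

 a  0  1  2  3  4  5  6  7  8  9 10 11 12 13 14 15 16 17 18 19 20
dp  0  1  2  3  1  1  2  3  2  2  2  1  2  3  3  2  2  3  4  3  3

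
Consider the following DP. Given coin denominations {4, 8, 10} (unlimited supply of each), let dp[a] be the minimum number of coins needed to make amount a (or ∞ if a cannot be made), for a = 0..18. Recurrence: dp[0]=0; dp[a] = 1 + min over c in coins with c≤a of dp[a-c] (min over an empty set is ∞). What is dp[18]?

2

 a  0  1  2  3  4  5  6  7  8  9 10 11 12 13 14 15 16 17 18
dp  0  -  -  -  1  -  -  -  1  -  1  -  2  -  2  -  2  -  2
(- denotes ∞ / unreachable)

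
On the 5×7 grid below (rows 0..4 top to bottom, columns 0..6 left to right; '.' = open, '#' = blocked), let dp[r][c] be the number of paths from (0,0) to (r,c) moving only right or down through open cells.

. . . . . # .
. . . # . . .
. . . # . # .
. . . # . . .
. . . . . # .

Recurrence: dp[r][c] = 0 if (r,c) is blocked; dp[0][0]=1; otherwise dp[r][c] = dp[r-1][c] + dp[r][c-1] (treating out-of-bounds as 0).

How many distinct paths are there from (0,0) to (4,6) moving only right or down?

2

r\c   0   1   2   3   4   5   6
  0   1   1   1   1   1   0   0
  1   1   2   3   0   1   1   1
  2   1   3   6   0   1   0   1
  3   1   4  10   0   1   1   2
  4   1   5  15  15  16   0   2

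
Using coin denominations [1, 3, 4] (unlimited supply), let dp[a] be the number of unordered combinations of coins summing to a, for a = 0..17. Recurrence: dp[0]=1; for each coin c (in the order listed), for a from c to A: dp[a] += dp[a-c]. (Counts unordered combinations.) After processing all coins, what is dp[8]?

6

after  coin     0     1     2     3     4     5     6     7     8     9    10    11    12    13    14    15    16    17
          1     1     1     1     1     1     1     1     1     1     1     1     1     1     1     1     1     1     1
          3     1     1     1     2     2     2     3     3     3     4     4     4     5     5     5     6     6     6
          4     1     1     1     2     3     3     4     5     6     7     8     9    11    12    13    15    17    18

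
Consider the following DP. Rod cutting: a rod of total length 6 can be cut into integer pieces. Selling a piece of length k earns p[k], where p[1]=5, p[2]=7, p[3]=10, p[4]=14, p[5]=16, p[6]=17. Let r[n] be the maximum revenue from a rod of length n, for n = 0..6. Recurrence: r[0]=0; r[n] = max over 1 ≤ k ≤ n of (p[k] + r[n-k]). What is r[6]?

30

   n    0    1    2    3    4    5    6
r[n]    0    5   10   15   20   25   30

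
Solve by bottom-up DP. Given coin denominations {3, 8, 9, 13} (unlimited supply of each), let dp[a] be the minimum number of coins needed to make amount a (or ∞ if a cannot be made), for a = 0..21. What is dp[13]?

 a  0  1  2  3  4  5  6  7  8  9 10 11 12 13 14 15 16 17 18 19 20 21
dp  0  -  -  1  -  -  2  -  1  1  -  2  2  1  3  3  2  2  2  3  3  2
(- denotes ∞ / unreachable)

1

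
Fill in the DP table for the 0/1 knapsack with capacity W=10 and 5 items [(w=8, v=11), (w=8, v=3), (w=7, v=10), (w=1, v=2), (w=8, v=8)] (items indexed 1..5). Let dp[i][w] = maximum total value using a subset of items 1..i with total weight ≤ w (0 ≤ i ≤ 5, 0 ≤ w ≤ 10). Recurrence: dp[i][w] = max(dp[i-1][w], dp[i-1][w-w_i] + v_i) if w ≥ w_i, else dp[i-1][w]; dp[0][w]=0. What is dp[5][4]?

i\w   0   1   2   3   4   5   6   7   8   9  10
  0   0   0   0   0   0   0   0   0   0   0   0
  1   0   0   0   0   0   0   0   0  11  11  11
  2   0   0   0   0   0   0   0   0  11  11  11
  3   0   0   0   0   0   0   0  10  11  11  11
  4   0   2   2   2   2   2   2  10  12  13  13
  5   0   2   2   2   2   2   2  10  12  13  13

2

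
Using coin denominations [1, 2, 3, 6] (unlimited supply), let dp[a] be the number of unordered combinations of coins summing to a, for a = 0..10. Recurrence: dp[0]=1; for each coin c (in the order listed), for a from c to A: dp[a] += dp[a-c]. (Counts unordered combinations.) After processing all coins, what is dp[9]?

after  coin     0     1     2     3     4     5     6     7     8     9    10
          1     1     1     1     1     1     1     1     1     1     1     1
          2     1     1     2     2     3     3     4     4     5     5     6
          3     1     1     2     3     4     5     7     8    10    12    14
          6     1     1     2     3     4     5     8     9    12    15    18

15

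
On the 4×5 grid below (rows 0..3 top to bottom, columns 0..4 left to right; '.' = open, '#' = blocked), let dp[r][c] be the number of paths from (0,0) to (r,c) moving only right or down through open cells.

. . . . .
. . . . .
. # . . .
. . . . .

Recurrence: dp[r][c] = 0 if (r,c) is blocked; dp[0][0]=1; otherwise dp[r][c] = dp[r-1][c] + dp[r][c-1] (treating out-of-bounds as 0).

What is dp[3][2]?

r\c   0   1   2   3   4
  0   1   1   1   1   1
  1   1   2   3   4   5
  2   1   0   3   7  12
  3   1   1   4  11  23

4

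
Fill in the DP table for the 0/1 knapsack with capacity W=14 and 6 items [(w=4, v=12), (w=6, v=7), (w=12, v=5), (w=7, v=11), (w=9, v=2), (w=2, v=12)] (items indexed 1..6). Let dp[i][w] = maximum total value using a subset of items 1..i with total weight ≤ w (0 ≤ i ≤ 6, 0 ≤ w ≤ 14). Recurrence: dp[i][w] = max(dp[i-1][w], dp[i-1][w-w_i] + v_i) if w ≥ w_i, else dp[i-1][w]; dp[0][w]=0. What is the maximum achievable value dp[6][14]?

i\w   0   1   2   3   4   5   6   7   8   9  10  11  12  13  14
  0   0   0   0   0   0   0   0   0   0   0   0   0   0   0   0
  1   0   0   0   0  12  12  12  12  12  12  12  12  12  12  12
  2   0   0   0   0  12  12  12  12  12  12  19  19  19  19  19
  3   0   0   0   0  12  12  12  12  12  12  19  19  19  19  19
  4   0   0   0   0  12  12  12  12  12  12  19  23  23  23  23
  5   0   0   0   0  12  12  12  12  12  12  19  23  23  23  23
  6   0   0  12  12  12  12  24  24  24  24  24  24  31  35  35

35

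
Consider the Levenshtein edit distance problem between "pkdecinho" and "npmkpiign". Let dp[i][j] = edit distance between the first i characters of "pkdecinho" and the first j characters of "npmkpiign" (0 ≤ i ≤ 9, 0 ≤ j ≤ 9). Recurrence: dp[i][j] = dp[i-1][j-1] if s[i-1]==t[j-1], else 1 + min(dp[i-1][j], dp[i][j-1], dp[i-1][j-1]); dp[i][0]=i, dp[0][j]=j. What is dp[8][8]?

7

   ''  n  p  m  k  p  i  i  g  n
''  0  1  2  3  4  5  6  7  8  9
 p  1  1  1  2  3  4  5  6  7  8
 k  2  2  2  2  2  3  4  5  6  7
 d  3  3  3  3  3  3  4  5  6  7
 e  4  4  4  4  4  4  4  5  6  7
 c  5  5  5  5  5  5  5  5  6  7
 i  6  6  6  6  6  6  5  5  6  7
 n  7  6  7  7  7  7  6  6  6  6
 h  8  7  7  8  8  8  7  7  7  7
 o  9  8  8  8  9  9  8  8  8  8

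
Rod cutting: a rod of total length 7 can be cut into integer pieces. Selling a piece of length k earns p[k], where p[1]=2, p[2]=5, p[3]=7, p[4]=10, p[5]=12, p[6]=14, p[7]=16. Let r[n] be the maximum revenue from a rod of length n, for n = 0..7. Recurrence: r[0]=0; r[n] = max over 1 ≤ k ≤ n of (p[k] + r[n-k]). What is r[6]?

   n    0    1    2    3    4    5    6    7
r[n]    0    2    5    7   10   12   15   17

15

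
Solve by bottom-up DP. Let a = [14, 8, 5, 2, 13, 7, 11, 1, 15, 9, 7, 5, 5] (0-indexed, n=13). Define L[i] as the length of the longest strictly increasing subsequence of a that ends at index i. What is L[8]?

4

   i    0    1    2    3    4    5    6    7    8    9   10   11   12
a[i]   14    8    5    2   13    7   11    1   15    9    7    5    5
L[i]    1    1    1    1    2    2    3    1    4    3    2    2    2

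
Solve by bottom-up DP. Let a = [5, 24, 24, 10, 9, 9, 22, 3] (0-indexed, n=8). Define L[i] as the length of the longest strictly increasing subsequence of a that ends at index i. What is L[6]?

3

   i    0    1    2    3    4    5    6    7
a[i]    5   24   24   10    9    9   22    3
L[i]    1    2    2    2    2    2    3    1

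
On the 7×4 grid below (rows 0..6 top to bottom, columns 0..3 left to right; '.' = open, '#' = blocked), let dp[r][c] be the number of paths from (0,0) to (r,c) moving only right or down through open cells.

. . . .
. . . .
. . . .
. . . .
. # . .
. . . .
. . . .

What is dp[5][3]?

r\c   0   1   2   3
  0   1   1   1   1
  1   1   2   3   4
  2   1   3   6  10
  3   1   4  10  20
  4   1   0  10  30
  5   1   1  11  41
  6   1   2  13  54

41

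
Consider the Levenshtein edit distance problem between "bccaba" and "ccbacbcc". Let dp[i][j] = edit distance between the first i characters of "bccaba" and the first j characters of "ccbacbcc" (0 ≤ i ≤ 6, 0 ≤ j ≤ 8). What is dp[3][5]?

   ''  c  c  b  a  c  b  c  c
''  0  1  2  3  4  5  6  7  8
 b  1  1  2  2  3  4  5  6  7
 c  2  1  1  2  3  3  4  5  6
 c  3  2  1  2  3  3  4  4  5
 a  4  3  2  2  2  3  4  5  5
 b  5  4  3  2  3  3  3  4  5
 a  6  5  4  3  2  3  4  4  5

3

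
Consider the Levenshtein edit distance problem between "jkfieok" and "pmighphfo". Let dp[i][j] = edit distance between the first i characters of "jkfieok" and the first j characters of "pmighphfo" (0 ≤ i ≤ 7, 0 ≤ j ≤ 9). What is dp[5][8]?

8

   ''  p  m  i  g  h  p  h  f  o
''  0  1  2  3  4  5  6  7  8  9
 j  1  1  2  3  4  5  6  7  8  9
 k  2  2  2  3  4  5  6  7  8  9
 f  3  3  3  3  4  5  6  7  7  8
 i  4  4  4  3  4  5  6  7  8  8
 e  5  5  5  4  4  5  6  7  8  9
 o  6  6  6  5  5  5  6  7  8  8
 k  7  7  7  6  6  6  6  7  8  9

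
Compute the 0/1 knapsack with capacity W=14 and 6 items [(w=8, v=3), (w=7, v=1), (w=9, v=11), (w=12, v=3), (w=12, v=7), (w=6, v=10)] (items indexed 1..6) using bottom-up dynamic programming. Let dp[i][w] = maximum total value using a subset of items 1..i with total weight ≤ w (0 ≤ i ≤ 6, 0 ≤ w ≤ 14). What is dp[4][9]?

i\w   0   1   2   3   4   5   6   7   8   9  10  11  12  13  14
  0   0   0   0   0   0   0   0   0   0   0   0   0   0   0   0
  1   0   0   0   0   0   0   0   0   3   3   3   3   3   3   3
  2   0   0   0   0   0   0   0   1   3   3   3   3   3   3   3
  3   0   0   0   0   0   0   0   1   3  11  11  11  11  11  11
  4   0   0   0   0   0   0   0   1   3  11  11  11  11  11  11
  5   0   0   0   0   0   0   0   1   3  11  11  11  11  11  11
  6   0   0   0   0   0   0  10  10  10  11  11  11  11  11  13

11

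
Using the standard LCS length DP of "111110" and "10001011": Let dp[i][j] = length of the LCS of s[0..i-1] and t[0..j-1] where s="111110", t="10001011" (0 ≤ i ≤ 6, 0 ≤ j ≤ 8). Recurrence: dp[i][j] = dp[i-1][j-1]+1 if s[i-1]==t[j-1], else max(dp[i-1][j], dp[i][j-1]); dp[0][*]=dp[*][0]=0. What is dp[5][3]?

   ''  1  0  0  0  1  0  1  1
''  0  0  0  0  0  0  0  0  0
 1  0  1  1  1  1  1  1  1  1
 1  0  1  1  1  1  2  2  2  2
 1  0  1  1  1  1  2  2  3  3
 1  0  1  1  1  1  2  2  3  4
 1  0  1  1  1  1  2  2  3  4
 0  0  1  2  2  2  2  3  3  4

1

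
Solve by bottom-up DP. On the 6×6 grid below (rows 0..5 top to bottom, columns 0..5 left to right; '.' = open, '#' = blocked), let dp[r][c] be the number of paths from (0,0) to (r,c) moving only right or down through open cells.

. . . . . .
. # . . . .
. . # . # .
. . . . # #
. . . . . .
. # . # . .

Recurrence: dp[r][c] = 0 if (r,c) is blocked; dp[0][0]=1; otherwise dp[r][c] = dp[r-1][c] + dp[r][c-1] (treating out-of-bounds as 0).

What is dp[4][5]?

r\c   0   1   2   3   4   5
  0   1   1   1   1   1   1
  1   1   0   1   2   3   4
  2   1   1   0   2   0   4
  3   1   2   2   4   0   0
  4   1   3   5   9   9   9
  5   1   0   5   0   9  18

9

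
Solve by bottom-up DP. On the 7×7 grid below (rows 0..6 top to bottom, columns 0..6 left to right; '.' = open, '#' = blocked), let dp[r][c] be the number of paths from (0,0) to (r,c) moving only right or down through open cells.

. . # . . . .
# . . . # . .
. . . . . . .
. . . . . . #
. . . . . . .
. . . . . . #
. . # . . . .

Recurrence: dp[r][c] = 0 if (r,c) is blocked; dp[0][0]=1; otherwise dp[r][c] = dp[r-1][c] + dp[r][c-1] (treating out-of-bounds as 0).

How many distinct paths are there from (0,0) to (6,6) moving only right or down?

r\c   0   1   2   3   4   5   6
  0   1   1   0   0   0   0   0
  1   0   1   1   1   0   0   0
  2   0   1   2   3   3   3   3
  3   0   1   3   6   9  12   0
  4   0   1   4  10  19  31  31
  5   0   1   5  15  34  65   0
  6   0   1   0  15  49 114 114

114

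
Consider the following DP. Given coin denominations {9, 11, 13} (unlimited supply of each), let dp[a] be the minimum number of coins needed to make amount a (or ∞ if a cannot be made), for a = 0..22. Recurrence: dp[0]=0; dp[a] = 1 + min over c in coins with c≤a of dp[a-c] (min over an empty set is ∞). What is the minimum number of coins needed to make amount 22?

2

 a  0  1  2  3  4  5  6  7  8  9 10 11 12 13 14 15 16 17 18 19 20 21 22
dp  0  -  -  -  -  -  -  -  -  1  -  1  -  1  -  -  -  -  2  -  2  -  2
(- denotes ∞ / unreachable)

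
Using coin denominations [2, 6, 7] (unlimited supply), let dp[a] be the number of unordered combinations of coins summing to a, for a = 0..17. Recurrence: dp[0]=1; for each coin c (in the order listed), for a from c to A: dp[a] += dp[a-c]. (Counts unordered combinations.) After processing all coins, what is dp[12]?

3

after  coin     0     1     2     3     4     5     6     7     8     9    10    11    12    13    14    15    16    17
          2     1     0     1     0     1     0     1     0     1     0     1     0     1     0     1     0     1     0
          6     1     0     1     0     1     0     2     0     2     0     2     0     3     0     3     0     3     0
          7     1     0     1     0     1     0     2     1     2     1     2     1     3     2     4     2     4     2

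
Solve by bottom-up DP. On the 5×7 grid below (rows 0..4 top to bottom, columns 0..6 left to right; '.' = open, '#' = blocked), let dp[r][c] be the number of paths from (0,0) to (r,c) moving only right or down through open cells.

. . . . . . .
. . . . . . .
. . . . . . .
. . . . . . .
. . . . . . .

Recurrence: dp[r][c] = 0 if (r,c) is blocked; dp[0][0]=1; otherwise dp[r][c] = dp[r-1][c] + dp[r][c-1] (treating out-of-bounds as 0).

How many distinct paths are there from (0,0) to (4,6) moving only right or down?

210

r\c   0   1   2   3   4   5   6
  0   1   1   1   1   1   1   1
  1   1   2   3   4   5   6   7
  2   1   3   6  10  15  21  28
  3   1   4  10  20  35  56  84
  4   1   5  15  35  70 126 210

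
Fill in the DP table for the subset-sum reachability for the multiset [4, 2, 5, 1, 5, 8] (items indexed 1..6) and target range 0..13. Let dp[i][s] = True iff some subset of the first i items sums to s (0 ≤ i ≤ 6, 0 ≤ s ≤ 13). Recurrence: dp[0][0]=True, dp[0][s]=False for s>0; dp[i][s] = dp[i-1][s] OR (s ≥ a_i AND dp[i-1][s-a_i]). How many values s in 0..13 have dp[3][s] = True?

8

i\s   0   1   2   3   4   5   6   7   8   9  10  11  12  13
  0   T   F   F   F   F   F   F   F   F   F   F   F   F   F
  1   T   F   F   F   T   F   F   F   F   F   F   F   F   F
  2   T   F   T   F   T   F   T   F   F   F   F   F   F   F
  3   T   F   T   F   T   T   T   T   F   T   F   T   F   F
  4   T   T   T   T   T   T   T   T   T   T   T   T   T   F
  5   T   T   T   T   T   T   T   T   T   T   T   T   T   T
  6   T   T   T   T   T   T   T   T   T   T   T   T   T   T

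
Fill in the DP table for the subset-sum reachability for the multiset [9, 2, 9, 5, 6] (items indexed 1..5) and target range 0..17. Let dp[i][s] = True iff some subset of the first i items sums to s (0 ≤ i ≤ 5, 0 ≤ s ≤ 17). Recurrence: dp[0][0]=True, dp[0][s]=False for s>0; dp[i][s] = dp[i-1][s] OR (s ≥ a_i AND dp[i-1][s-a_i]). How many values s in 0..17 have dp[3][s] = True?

i\s   0   1   2   3   4   5   6   7   8   9  10  11  12  13  14  15  16  17
  0   T   F   F   F   F   F   F   F   F   F   F   F   F   F   F   F   F   F
  1   T   F   F   F   F   F   F   F   F   T   F   F   F   F   F   F   F   F
  2   T   F   T   F   F   F   F   F   F   T   F   T   F   F   F   F   F   F
  3   T   F   T   F   F   F   F   F   F   T   F   T   F   F   F   F   F   F
  4   T   F   T   F   F   T   F   T   F   T   F   T   F   F   T   F   T   F
  5   T   F   T   F   F   T   T   T   T   T   F   T   F   T   T   T   T   T

4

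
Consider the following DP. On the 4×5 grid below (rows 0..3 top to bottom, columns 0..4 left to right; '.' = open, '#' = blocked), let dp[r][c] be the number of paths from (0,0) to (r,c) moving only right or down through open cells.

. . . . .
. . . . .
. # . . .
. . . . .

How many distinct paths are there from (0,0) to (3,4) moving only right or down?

r\c   0   1   2   3   4
  0   1   1   1   1   1
  1   1   2   3   4   5
  2   1   0   3   7  12
  3   1   1   4  11  23

23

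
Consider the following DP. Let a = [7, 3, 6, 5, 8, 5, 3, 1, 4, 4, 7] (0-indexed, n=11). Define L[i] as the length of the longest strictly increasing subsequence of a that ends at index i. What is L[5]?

2

   i    0    1    2    3    4    5    6    7    8    9   10
a[i]    7    3    6    5    8    5    3    1    4    4    7
L[i]    1    1    2    2    3    2    1    1    2    2    3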